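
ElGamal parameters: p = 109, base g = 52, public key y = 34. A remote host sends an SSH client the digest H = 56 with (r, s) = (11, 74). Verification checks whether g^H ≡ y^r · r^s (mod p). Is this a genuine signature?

forged

Left side g^H mod p:
52^2 = 2704 ≡ 88
52^4 ≡ 88^2 = 7744 ≡ 5
52^8 ≡ 5^2 = 25
52^16 ≡ 25^2 = 625 ≡ 80
52^32 ≡ 80^2 = 6400 ≡ 78
56 = 32 + 16 + 8, so 52^56 ≡ 78·80·25 ≡ 21 (mod 109)
Right side y^r · r^s mod p:
34^2 = 1156 ≡ 66
34^4 ≡ 66^2 = 4356 ≡ 105
34^8 ≡ 105^2 = 11025 ≡ 16
11 = 8 + 2 + 1, so 34^11 ≡ 16·66·34 ≡ 43 (mod 109)
11^2 = 121 ≡ 12
11^4 ≡ 12^2 = 144 ≡ 35
11^8 ≡ 35^2 = 1225 ≡ 26
11^16 ≡ 26^2 = 676 ≡ 22
11^32 ≡ 22^2 = 484 ≡ 48
11^64 ≡ 48^2 = 2304 ≡ 15
74 = 64 + 8 + 2, so 11^74 ≡ 15·26·12 ≡ 102 (mod 109)
43·102 = 4386 ≡ 26 (mod 109)
21 ≠ 26, so verification fails.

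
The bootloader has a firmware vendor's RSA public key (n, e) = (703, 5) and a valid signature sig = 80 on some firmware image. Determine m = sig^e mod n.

sig^5 mod 703 = 302

302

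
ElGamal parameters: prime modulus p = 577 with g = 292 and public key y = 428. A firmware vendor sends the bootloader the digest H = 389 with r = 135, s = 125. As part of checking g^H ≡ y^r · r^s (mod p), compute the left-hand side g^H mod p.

292^2 = 85264 ≡ 445
292^4 ≡ 445^2 = 198025 ≡ 114
292^8 ≡ 114^2 = 12996 ≡ 302
292^16 ≡ 302^2 = 91204 ≡ 38
292^32 ≡ 38^2 = 1444 ≡ 290
292^64 ≡ 290^2 = 84100 ≡ 435
292^128 ≡ 435^2 = 189225 ≡ 546
292^256 ≡ 546^2 = 298116 ≡ 384
389 = 256 + 128 + 4 + 1, so 292^389 ≡ 384·546·114·292 ≡ 168 (mod 577)

168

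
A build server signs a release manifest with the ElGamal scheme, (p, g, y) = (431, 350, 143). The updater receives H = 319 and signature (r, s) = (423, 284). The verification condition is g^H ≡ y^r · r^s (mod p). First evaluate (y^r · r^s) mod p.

143^2 = 20449 ≡ 192
143^4 ≡ 192^2 = 36864 ≡ 229
143^8 ≡ 229^2 = 52441 ≡ 290
143^16 ≡ 290^2 = 84100 ≡ 55
143^32 ≡ 55^2 = 3025 ≡ 8
143^64 ≡ 8^2 = 64
143^128 ≡ 64^2 = 4096 ≡ 217
143^256 ≡ 217^2 = 47089 ≡ 110
423 = 256 + 128 + 32 + 4 + 2 + 1, so 143^423 ≡ 110·217·8·229·192·143 ≡ 323 (mod 431)
423^2 = 178929 ≡ 64
423^4 ≡ 64^2 = 4096 ≡ 217
423^8 ≡ 217^2 = 47089 ≡ 110
423^16 ≡ 110^2 = 12100 ≡ 32
423^32 ≡ 32^2 = 1024 ≡ 162
423^64 ≡ 162^2 = 26244 ≡ 384
423^128 ≡ 384^2 = 147456 ≡ 54
423^256 ≡ 54^2 = 2916 ≡ 330
284 = 256 + 16 + 8 + 4, so 423^284 ≡ 330·32·110·217 ≡ 298 (mod 431)
y^r · r^s ≡ 323·298 = 96254 ≡ 141 (mod 431)

141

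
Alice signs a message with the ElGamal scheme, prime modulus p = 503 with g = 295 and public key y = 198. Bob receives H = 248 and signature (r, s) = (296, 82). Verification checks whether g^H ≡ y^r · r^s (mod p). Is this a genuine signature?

Left side g^H mod p:
295^2 = 87025 ≡ 6
295^4 ≡ 6^2 = 36
295^8 ≡ 36^2 = 1296 ≡ 290
295^16 ≡ 290^2 = 84100 ≡ 99
295^32 ≡ 99^2 = 9801 ≡ 244
295^64 ≡ 244^2 = 59536 ≡ 182
295^128 ≡ 182^2 = 33124 ≡ 429
248 = 128 + 64 + 32 + 16 + 8, so 295^248 ≡ 429·182·244·99·290 ≡ 397 (mod 503)
Right side y^r · r^s mod p:
198^2 = 39204 ≡ 473
198^4 ≡ 473^2 = 223729 ≡ 397
198^8 ≡ 397^2 = 157609 ≡ 170
198^16 ≡ 170^2 = 28900 ≡ 229
198^32 ≡ 229^2 = 52441 ≡ 129
198^64 ≡ 129^2 = 16641 ≡ 42
198^128 ≡ 42^2 = 1764 ≡ 255
198^256 ≡ 255^2 = 65025 ≡ 138
296 = 256 + 32 + 8, so 198^296 ≡ 138·129·170 ≡ 292 (mod 503)
296^2 = 87616 ≡ 94
296^4 ≡ 94^2 = 8836 ≡ 285
296^8 ≡ 285^2 = 81225 ≡ 242
296^16 ≡ 242^2 = 58564 ≡ 216
296^32 ≡ 216^2 = 46656 ≡ 380
296^64 ≡ 380^2 = 144400 ≡ 39
82 = 64 + 16 + 2, so 296^82 ≡ 39·216·94 ≡ 134 (mod 503)
292·134 = 39128 ≡ 397 (mod 503)
397 ≡ 397 (mod 503), so the signature is genuine.

genuine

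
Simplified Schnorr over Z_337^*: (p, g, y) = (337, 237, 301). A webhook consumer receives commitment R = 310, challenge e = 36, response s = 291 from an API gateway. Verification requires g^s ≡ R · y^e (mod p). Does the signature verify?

g^s mod p:
Squares mod 337: 237^1≡237, 237^2≡227, 237^4≡305, 237^8≡13, 237^16≡169, 237^32≡253, 237^64≡316, 237^128≡104, 237^256≡32
291 = 256 + 32 + 2 + 1, so 237^291 ≡ 32·253·227·237 ≡ 43 (mod 337)
R · y^e mod p:
Squares mod 337: 301^1≡301, 301^2≡285, 301^4≡8, 301^8≡64, 301^16≡52, 301^32≡8
36 = 32 + 4, so 301^36 ≡ 8·8 ≡ 64 (mod 337)
310·64 = 19840 ≡ 294 (mod 337)
43 ≠ 294; the check fails.

does not verify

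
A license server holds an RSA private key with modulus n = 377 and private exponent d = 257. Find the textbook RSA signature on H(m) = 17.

(H(m))^2 ≡ 17^2 = 289
(H(m))^4 ≡ 289^2 = 83521 ≡ 204
(H(m))^8 ≡ 204^2 = 41616 ≡ 146
(H(m))^16 ≡ 146^2 = 21316 ≡ 204
(H(m))^32 ≡ 204^2 = 41616 ≡ 146
(H(m))^64 ≡ 146^2 = 21316 ≡ 204
(H(m))^128 ≡ 204^2 = 41616 ≡ 146
(H(m))^256 ≡ 146^2 = 21316 ≡ 204
257 = 256 + 1, so (H(m))^257 ≡ 204·17 ≡ 75 (mod 377)

75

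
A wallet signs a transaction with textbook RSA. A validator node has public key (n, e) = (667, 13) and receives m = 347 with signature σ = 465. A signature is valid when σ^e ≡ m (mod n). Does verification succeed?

σ^13 mod 667 = 320
320 ≠ 347, so verification fails.

fails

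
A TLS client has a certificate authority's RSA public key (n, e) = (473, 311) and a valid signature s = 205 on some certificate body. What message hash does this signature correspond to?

Squares mod 473: s^1≡205, s^2≡401, s^4≡454, s^8≡361, s^16≡246, s^32≡445, s^64≡311, s^128≡229, s^256≡411
311 = 256 + 32 + 16 + 4 + 2 + 1, so s^311 ≡ 411·445·246·454·401·205 ≡ 249 (mod 473)

249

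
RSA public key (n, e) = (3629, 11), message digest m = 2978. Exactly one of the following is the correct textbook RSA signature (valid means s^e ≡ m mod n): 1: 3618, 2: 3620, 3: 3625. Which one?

2

Candidate 1: 3618^11 mod 3629 = 924
Candidate 2: 3620^11 mod 3629 = 2978
  → matches m = 2978
Candidate 3: 3625^11 mod 3629 = 820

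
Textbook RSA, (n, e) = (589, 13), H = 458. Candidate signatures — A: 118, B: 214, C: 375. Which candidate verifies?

Candidate A: Squares mod 589: 118^1≡118, 118^2≡377, 118^4≡180, 118^8≡5; 13 = 8 + 4 + 1, so 118^13 ≡ 5·180·118 ≡ 180 (mod 589)
Candidate B: Squares mod 589: 214^1≡214, 214^2≡443, 214^4≡112, 214^8≡175; 13 = 8 + 4 + 1, so 214^13 ≡ 175·112·214 ≡ 131 (mod 589)
Candidate C: Squares mod 589: 375^1≡375, 375^2≡443, 375^4≡112, 375^8≡175; 13 = 8 + 4 + 1, so 375^13 ≡ 175·112·375 ≡ 458 (mod 589)
  → matches H = 458

C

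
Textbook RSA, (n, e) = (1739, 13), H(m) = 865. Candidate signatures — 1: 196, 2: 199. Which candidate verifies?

Candidate 1: 196^2 = 38416 ≡ 158; 196^4 ≡ 158^2 = 24964 ≡ 618; 196^8 ≡ 618^2 = 381924 ≡ 1083; 13 = 8 + 4 + 1, so 196^13 ≡ 1083·618·196 ≡ 159 (mod 1739)
Candidate 2: 199^2 = 39601 ≡ 1343; 199^4 ≡ 1343^2 = 1803649 ≡ 306; 199^8 ≡ 306^2 = 93636 ≡ 1469; 13 = 8 + 4 + 1, so 199^13 ≡ 1469·306·199 ≡ 865 (mod 1739)
  → matches H(m) = 865

2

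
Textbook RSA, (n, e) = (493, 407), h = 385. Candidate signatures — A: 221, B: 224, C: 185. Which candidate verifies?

Candidate A: Squares mod 493: 221^1≡221, 221^2≡34, 221^4≡170, 221^8≡306, 221^16≡459, 221^32≡170, 221^64≡306, 221^128≡459, 221^256≡170; 407 = 256 + 128 + 16 + 4 + 2 + 1, so 221^407 ≡ 170·459·459·170·34·221 ≡ 272 (mod 493)
Candidate B: Squares mod 493: 224^1≡224, 224^2≡383, 224^4≡268, 224^8≡339, 224^16≡52, 224^32≡239, 224^64≡426, 224^128≡52, 224^256≡239; 407 = 256 + 128 + 16 + 4 + 2 + 1, so 224^407 ≡ 239·52·52·268·383·224 ≡ 385 (mod 493)
  → matches h = 385
Candidate C: Squares mod 493: 185^1≡185, 185^2≡208, 185^4≡373, 185^8≡103, 185^16≡256, 185^32≡460, 185^64≡103, 185^128≡256, 185^256≡460; 407 = 256 + 128 + 16 + 4 + 2 + 1, so 185^407 ≡ 460·256·256·373·208·185 ≡ 76 (mod 493)

B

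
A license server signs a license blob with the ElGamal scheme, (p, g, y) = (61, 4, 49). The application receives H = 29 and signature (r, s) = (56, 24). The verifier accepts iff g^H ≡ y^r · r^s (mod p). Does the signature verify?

does not verify

Left side g^H mod p:
4^29 mod 61 = 46
Right side y^r · r^s mod p:
49^56 mod 61 = 15
56^24 mod 61 = 34
15·34 = 510 ≡ 22 (mod 61)
46 ≠ 22, so verification fails.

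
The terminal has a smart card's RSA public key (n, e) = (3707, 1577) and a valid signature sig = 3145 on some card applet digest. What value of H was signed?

3398

sig^1577 mod 3707 = 3398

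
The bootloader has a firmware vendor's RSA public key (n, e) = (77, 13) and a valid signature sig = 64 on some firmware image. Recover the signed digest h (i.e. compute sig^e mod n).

36

sig^2 ≡ 64^2 = 4096 ≡ 15
sig^4 ≡ 15^2 = 225 ≡ 71
sig^8 ≡ 71^2 = 5041 ≡ 36
13 = 8 + 4 + 1, so sig^13 ≡ 36·71·64 ≡ 36 (mod 77)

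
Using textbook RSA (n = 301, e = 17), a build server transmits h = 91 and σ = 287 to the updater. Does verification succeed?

Squares mod 301: σ^1≡287, σ^2≡196, σ^4≡189, σ^8≡203, σ^16≡273
17 = 16 + 1, so σ^17 ≡ 273·287 ≡ 91 (mod 301)
Since 91 equals the digest 91, verification succeeds.

passes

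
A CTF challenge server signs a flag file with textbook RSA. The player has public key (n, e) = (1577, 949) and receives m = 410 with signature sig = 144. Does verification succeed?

Squares mod 1577: sig^1≡144, sig^2≡235, sig^4≡30, sig^8≡900, sig^16≡999, sig^32≡1337, sig^64≡828, sig^128≡1166, sig^256≡182, sig^512≡7
949 = 512 + 256 + 128 + 32 + 16 + 4 + 1, so sig^949 ≡ 7·182·1166·1337·999·30·144 ≡ 410 (mod 1577)
410 = m, so the signature checks out.

passes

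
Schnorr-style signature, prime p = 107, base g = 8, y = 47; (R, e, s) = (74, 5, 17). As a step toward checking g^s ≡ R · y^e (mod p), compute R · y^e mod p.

80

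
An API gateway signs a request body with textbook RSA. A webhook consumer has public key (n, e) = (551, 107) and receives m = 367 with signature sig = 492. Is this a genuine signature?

Squares mod 551: sig^1≡492, sig^2≡175, sig^4≡320, sig^8≡465, sig^16≡233, sig^32≡291, sig^64≡378
107 = 64 + 32 + 8 + 2 + 1, so sig^107 ≡ 378·291·465·175·492 ≡ 28 (mod 551)
The recovered value 28 does not match the digest 367.

forged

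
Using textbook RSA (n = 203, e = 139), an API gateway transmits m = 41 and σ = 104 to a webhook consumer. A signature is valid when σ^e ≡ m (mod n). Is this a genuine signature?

Squares mod 203: σ^1≡104, σ^2≡57, σ^4≡1, σ^8≡1, σ^16≡1, σ^32≡1, σ^64≡1, σ^128≡1
139 = 128 + 8 + 2 + 1, so σ^139 ≡ 1·1·57·104 ≡ 41 (mod 203)
σ^139 mod 203 = 41 matches m.

genuine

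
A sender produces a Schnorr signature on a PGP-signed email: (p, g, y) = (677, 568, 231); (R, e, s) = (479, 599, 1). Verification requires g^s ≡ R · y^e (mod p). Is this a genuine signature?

g^s mod p:
568^1 mod 677 = 568
R · y^e mod p:
Squares mod 677: 231^1≡231, 231^2≡555, 231^4≡667, 231^8≡100, 231^16≡522, 231^32≡330, 231^64≡580, 231^128≡608, 231^256≡22, 231^512≡484
599 = 512 + 64 + 16 + 4 + 2 + 1, so 231^599 ≡ 484·580·522·667·555·231 ≡ 45 (mod 677)
479·45 = 21555 ≡ 568 (mod 677)
568 ≡ 568 (mod 677); signature holds.

genuine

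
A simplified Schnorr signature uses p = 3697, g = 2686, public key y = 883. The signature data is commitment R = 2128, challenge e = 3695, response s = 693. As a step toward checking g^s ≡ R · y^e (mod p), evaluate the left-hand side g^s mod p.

643

Squares mod 3697: 2686^1≡2686, 2686^2≡1749, 2686^4≡1582, 2686^8≡3552, 2686^16≡2540, 2686^32≡335, 2686^64≡1315, 2686^128≡2726, 2686^256≡106, 2686^512≡145
693 = 512 + 128 + 32 + 16 + 4 + 1, so 2686^693 ≡ 145·2726·335·2540·1582·2686 ≡ 643 (mod 3697)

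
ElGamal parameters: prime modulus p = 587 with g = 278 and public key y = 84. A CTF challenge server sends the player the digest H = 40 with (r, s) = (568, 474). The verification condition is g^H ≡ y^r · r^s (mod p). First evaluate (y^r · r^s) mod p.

531

84^568 mod 587 = 149
568^474 mod 587 = 236
y^r · r^s ≡ 149·236 = 35164 ≡ 531 (mod 587)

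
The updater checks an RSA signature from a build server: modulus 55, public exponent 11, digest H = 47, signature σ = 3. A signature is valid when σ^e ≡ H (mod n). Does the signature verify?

verifies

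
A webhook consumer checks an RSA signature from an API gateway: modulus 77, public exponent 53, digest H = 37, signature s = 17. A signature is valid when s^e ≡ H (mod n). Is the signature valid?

invalid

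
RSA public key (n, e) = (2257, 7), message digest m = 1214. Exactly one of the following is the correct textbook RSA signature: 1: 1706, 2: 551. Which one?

1

Candidate 1: 1706^7 mod 2257 = 1214
  → matches m = 1214
Candidate 2: 551^7 mod 2257 = 1043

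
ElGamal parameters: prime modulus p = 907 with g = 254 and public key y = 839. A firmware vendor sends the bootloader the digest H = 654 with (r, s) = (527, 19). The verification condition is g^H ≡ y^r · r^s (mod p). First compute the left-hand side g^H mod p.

210

254^2 = 64516 ≡ 119
254^4 ≡ 119^2 = 14161 ≡ 556
254^8 ≡ 556^2 = 309136 ≡ 756
254^16 ≡ 756^2 = 571536 ≡ 126
254^32 ≡ 126^2 = 15876 ≡ 457
254^64 ≡ 457^2 = 208849 ≡ 239
254^128 ≡ 239^2 = 57121 ≡ 887
254^256 ≡ 887^2 = 786769 ≡ 400
254^512 ≡ 400^2 = 160000 ≡ 368
654 = 512 + 128 + 8 + 4 + 2, so 254^654 ≡ 368·887·756·556·119 ≡ 210 (mod 907)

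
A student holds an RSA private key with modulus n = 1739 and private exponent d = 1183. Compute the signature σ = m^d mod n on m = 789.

Squares mod 1739: m^1≡789, m^2≡1698, m^4≡1681, m^8≡1625, m^16≡823, m^32≡858, m^64≡567, m^128≡1513, m^256≡645, m^512≡404, m^1024≡1489
1183 = 1024 + 128 + 16 + 8 + 4 + 2 + 1, so m^1183 ≡ 1489·1513·823·1625·1681·1698·789 ≡ 867 (mod 1739)

867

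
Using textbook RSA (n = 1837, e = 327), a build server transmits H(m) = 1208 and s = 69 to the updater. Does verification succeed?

passes

Squares mod 1837: s^1≡69, s^2≡1087, s^4≡378, s^8≡1435, s^16≡1785, s^32≡867, s^64≡356, s^128≡1820, s^256≡289
327 = 256 + 64 + 4 + 2 + 1, so s^327 ≡ 289·356·378·1087·69 ≡ 1208 (mod 1837)
Since 1208 equals the digest 1208, verification succeeds.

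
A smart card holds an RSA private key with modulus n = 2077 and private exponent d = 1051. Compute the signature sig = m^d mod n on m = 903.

1151

Squares mod 2077: m^1≡903, m^2≡1225, m^4≡1031, m^8≡1614, m^16≡438, m^32≡760, m^64≡194, m^128≡250, m^256≡190, m^512≡791, m^1024≡504
1051 = 1024 + 16 + 8 + 2 + 1, so m^1051 ≡ 504·438·1614·1225·903 ≡ 1151 (mod 2077)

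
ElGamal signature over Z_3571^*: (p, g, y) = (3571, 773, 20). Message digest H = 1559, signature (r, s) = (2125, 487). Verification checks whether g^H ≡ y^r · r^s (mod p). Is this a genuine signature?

genuine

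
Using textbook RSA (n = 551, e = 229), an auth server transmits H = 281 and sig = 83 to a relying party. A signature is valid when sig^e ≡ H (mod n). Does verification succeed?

fails

sig^229 mod 551 = 368
368 ≠ 281, so verification fails.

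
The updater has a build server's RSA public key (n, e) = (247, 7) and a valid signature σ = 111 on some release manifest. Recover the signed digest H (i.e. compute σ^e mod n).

188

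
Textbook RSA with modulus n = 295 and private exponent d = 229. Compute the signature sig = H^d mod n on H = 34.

H^2 ≡ 34^2 = 1156 ≡ 271
H^4 ≡ 271^2 = 73441 ≡ 281
H^8 ≡ 281^2 = 78961 ≡ 196
H^16 ≡ 196^2 = 38416 ≡ 66
H^32 ≡ 66^2 = 4356 ≡ 226
H^64 ≡ 226^2 = 51076 ≡ 41
H^128 ≡ 41^2 = 1681 ≡ 206
229 = 128 + 64 + 32 + 4 + 1, so H^229 ≡ 206·41·226·281·34 ≡ 124 (mod 295)

124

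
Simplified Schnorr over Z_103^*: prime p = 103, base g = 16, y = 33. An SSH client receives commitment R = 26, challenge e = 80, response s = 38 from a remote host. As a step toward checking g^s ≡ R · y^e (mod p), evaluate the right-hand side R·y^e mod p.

Squares mod 103: 33^1≡33, 33^2≡59, 33^4≡82, 33^8≡29, 33^16≡17, 33^32≡83, 33^64≡91
80 = 64 + 16, so 33^80 ≡ 91·17 ≡ 2 (mod 103)
R · y^e ≡ 26·2 = 52 ≡ 52 (mod 103)

52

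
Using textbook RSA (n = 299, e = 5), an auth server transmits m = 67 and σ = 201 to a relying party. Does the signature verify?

verifies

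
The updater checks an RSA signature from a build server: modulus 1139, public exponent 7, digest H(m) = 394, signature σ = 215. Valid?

yes

σ^2 ≡ 215^2 = 46225 ≡ 665
σ^4 ≡ 665^2 = 442225 ≡ 293
7 = 4 + 2 + 1, so σ^7 ≡ 293·665·215 ≡ 394 (mod 1139)
σ^7 mod 1139 = 394 matches H(m).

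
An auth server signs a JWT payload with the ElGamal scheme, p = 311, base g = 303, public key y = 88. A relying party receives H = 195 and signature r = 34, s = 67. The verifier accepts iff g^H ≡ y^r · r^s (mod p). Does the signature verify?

verifies

Left side g^H mod p:
303^2 = 91809 ≡ 64
303^4 ≡ 64^2 = 4096 ≡ 53
303^8 ≡ 53^2 = 2809 ≡ 10
303^16 ≡ 10^2 = 100
303^32 ≡ 100^2 = 10000 ≡ 48
303^64 ≡ 48^2 = 2304 ≡ 127
303^128 ≡ 127^2 = 16129 ≡ 268
195 = 128 + 64 + 2 + 1, so 303^195 ≡ 268·127·64·303 ≡ 142 (mod 311)
Right side y^r · r^s mod p:
88^2 = 7744 ≡ 280
88^4 ≡ 280^2 = 78400 ≡ 28
88^8 ≡ 28^2 = 784 ≡ 162
88^16 ≡ 162^2 = 26244 ≡ 120
88^32 ≡ 120^2 = 14400 ≡ 94
34 = 32 + 2, so 88^34 ≡ 94·280 ≡ 196 (mod 311)
34^2 = 1156 ≡ 223
34^4 ≡ 223^2 = 49729 ≡ 280
34^8 ≡ 280^2 = 78400 ≡ 28
34^16 ≡ 28^2 = 784 ≡ 162
34^32 ≡ 162^2 = 26244 ≡ 120
34^64 ≡ 120^2 = 14400 ≡ 94
67 = 64 + 2 + 1, so 34^67 ≡ 94·223·34 ≡ 207 (mod 311)
196·207 = 40572 ≡ 142 (mod 311)
142 ≡ 142 (mod 311), so the signature is genuine.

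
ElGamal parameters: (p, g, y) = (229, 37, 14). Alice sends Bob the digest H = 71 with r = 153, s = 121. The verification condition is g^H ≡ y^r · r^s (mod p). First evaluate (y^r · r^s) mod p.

193

14^2 = 196
14^4 ≡ 196^2 = 38416 ≡ 173
14^8 ≡ 173^2 = 29929 ≡ 159
14^16 ≡ 159^2 = 25281 ≡ 91
14^32 ≡ 91^2 = 8281 ≡ 37
14^64 ≡ 37^2 = 1369 ≡ 224
14^128 ≡ 224^2 = 50176 ≡ 25
153 = 128 + 16 + 8 + 1, so 14^153 ≡ 25·91·159·14 ≡ 44 (mod 229)
153^2 = 23409 ≡ 51
153^4 ≡ 51^2 = 2601 ≡ 82
153^8 ≡ 82^2 = 6724 ≡ 83
153^16 ≡ 83^2 = 6889 ≡ 19
153^32 ≡ 19^2 = 361 ≡ 132
153^64 ≡ 132^2 = 17424 ≡ 20
121 = 64 + 32 + 16 + 8 + 1, so 153^121 ≡ 20·132·19·83·153 ≡ 20 (mod 229)
y^r · r^s ≡ 44·20 = 880 ≡ 193 (mod 229)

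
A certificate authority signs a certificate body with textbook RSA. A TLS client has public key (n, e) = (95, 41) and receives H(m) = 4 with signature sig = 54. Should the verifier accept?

accept

sig^41 mod 95 = 4
Since 4 equals the digest 4, verification succeeds.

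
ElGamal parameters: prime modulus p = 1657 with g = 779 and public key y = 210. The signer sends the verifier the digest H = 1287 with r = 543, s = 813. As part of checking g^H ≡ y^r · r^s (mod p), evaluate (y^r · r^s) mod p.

971

Squares mod 1657: 210^1≡210, 210^2≡1018, 210^4≡699, 210^8≡1443, 210^16≡1057, 210^32≡431, 210^64≡177, 210^128≡1503, 210^256≡518, 210^512≡1547
543 = 512 + 16 + 8 + 4 + 2 + 1, so 210^543 ≡ 1547·1057·1443·699·1018·210 ≡ 800 (mod 1657)
Squares mod 1657: 543^1≡543, 543^2≡1560, 543^4≡1124, 543^8≡742, 543^16≡440, 543^32≡1388, 543^64≡1110, 543^128≡949, 543^256≡850, 543^512≡48
813 = 512 + 256 + 32 + 8 + 4 + 1, so 543^813 ≡ 48·850·1388·742·1124·543 ≡ 1652 (mod 1657)
y^r · r^s ≡ 800·1652 = 1321600 ≡ 971 (mod 1657)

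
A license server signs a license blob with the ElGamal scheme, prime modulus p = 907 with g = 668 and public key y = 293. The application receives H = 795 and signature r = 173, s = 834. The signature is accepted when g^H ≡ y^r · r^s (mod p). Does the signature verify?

verifies

Left side g^H mod p:
668^2 = 446224 ≡ 887
668^4 ≡ 887^2 = 786769 ≡ 400
668^8 ≡ 400^2 = 160000 ≡ 368
668^16 ≡ 368^2 = 135424 ≡ 281
668^32 ≡ 281^2 = 78961 ≡ 52
668^64 ≡ 52^2 = 2704 ≡ 890
668^128 ≡ 890^2 = 792100 ≡ 289
668^256 ≡ 289^2 = 83521 ≡ 77
668^512 ≡ 77^2 = 5929 ≡ 487
795 = 512 + 256 + 16 + 8 + 2 + 1, so 668^795 ≡ 487·77·281·368·887·668 ≡ 706 (mod 907)
Right side y^r · r^s mod p:
293^2 = 85849 ≡ 591
293^4 ≡ 591^2 = 349281 ≡ 86
293^8 ≡ 86^2 = 7396 ≡ 140
293^16 ≡ 140^2 = 19600 ≡ 553
293^32 ≡ 553^2 = 305809 ≡ 150
293^64 ≡ 150^2 = 22500 ≡ 732
293^128 ≡ 732^2 = 535824 ≡ 694
173 = 128 + 32 + 8 + 4 + 1, so 293^173 ≡ 694·150·140·86·293 ≡ 245 (mod 907)
173^2 = 29929 ≡ 905
173^4 ≡ 905^2 = 819025 ≡ 4
173^8 ≡ 4^2 = 16
173^16 ≡ 16^2 = 256
173^32 ≡ 256^2 = 65536 ≡ 232
173^64 ≡ 232^2 = 53824 ≡ 311
173^128 ≡ 311^2 = 96721 ≡ 579
173^256 ≡ 579^2 = 335241 ≡ 558
173^512 ≡ 558^2 = 311364 ≡ 263
834 = 512 + 256 + 64 + 2, so 173^834 ≡ 263·558·311·905 ≡ 399 (mod 907)
245·399 = 97755 ≡ 706 (mod 907)
706 ≡ 706 (mod 907), so the signature is genuine.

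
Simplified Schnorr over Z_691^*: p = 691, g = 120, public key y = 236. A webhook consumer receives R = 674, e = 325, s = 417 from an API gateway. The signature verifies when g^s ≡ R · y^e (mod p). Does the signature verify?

does not verify

g^s mod p:
Squares mod 691: 120^1≡120, 120^2≡580, 120^4≡574, 120^8≡560, 120^16≡577, 120^32≡558, 120^64≡414, 120^128≡28, 120^256≡93
417 = 256 + 128 + 32 + 1, so 120^417 ≡ 93·28·558·120 ≡ 355 (mod 691)
R · y^e mod p:
Squares mod 691: 236^1≡236, 236^2≡416, 236^4≡306, 236^8≡351, 236^16≡203, 236^32≡440, 236^64≡120, 236^128≡580, 236^256≡574
325 = 256 + 64 + 4 + 1, so 236^325 ≡ 574·120·306·236 ≡ 643 (mod 691)
674·643 = 433382 ≡ 125 (mod 691)
355 ≠ 125; the check fails.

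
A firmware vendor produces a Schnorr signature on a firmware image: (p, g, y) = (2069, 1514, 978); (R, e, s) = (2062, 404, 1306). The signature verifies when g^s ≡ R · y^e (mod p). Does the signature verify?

verifies

g^s mod p:
1514^1306 mod 2069 = 1087
R · y^e mod p:
978^404 mod 2069 = 1027
2062·1027 = 2117674 ≡ 1087 (mod 2069)
1087 ≡ 1087 (mod 2069); signature holds.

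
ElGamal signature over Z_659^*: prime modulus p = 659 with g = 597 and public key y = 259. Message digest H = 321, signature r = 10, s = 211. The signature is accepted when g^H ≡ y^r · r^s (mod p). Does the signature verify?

verifies

Left side g^H mod p:
597^2 = 356409 ≡ 549
597^4 ≡ 549^2 = 301401 ≡ 238
597^8 ≡ 238^2 = 56644 ≡ 629
597^16 ≡ 629^2 = 395641 ≡ 241
597^32 ≡ 241^2 = 58081 ≡ 89
597^64 ≡ 89^2 = 7921 ≡ 13
597^128 ≡ 13^2 = 169
597^256 ≡ 169^2 = 28561 ≡ 224
321 = 256 + 64 + 1, so 597^321 ≡ 224·13·597 ≡ 22 (mod 659)
Right side y^r · r^s mod p:
259^2 = 67081 ≡ 522
259^4 ≡ 522^2 = 272484 ≡ 317
259^8 ≡ 317^2 = 100489 ≡ 321
10 = 8 + 2, so 259^10 ≡ 321·522 ≡ 176 (mod 659)
10^2 = 100
10^4 ≡ 100^2 = 10000 ≡ 115
10^8 ≡ 115^2 = 13225 ≡ 45
10^16 ≡ 45^2 = 2025 ≡ 48
10^32 ≡ 48^2 = 2304 ≡ 327
10^64 ≡ 327^2 = 106929 ≡ 171
10^128 ≡ 171^2 = 29241 ≡ 245
211 = 128 + 64 + 16 + 2 + 1, so 10^211 ≡ 245·171·48·100·10 ≡ 412 (mod 659)
176·412 = 72512 ≡ 22 (mod 659)
22 ≡ 22 (mod 659), so the signature is genuine.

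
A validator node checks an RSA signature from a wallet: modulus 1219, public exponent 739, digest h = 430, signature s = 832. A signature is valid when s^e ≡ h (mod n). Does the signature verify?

Squares mod 1219: s^1≡832, s^2≡1051, s^4≡187, s^8≡837, s^16≡863, s^32≡1179, s^64≡381, s^128≡100, s^256≡248, s^512≡554
739 = 512 + 128 + 64 + 32 + 2 + 1, so s^739 ≡ 554·100·381·1179·1051·832 ≡ 430 (mod 1219)
s^739 mod 1219 = 430 matches h.

verifies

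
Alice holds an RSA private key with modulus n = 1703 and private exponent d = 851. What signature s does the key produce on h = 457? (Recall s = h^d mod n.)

1086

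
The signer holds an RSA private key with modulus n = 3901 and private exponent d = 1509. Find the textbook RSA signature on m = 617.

2084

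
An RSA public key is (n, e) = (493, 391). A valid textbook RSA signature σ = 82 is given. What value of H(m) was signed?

Squares mod 493: σ^1≡82, σ^2≡315, σ^4≡132, σ^8≡169, σ^16≡460, σ^32≡103, σ^64≡256, σ^128≡460, σ^256≡103
391 = 256 + 128 + 4 + 2 + 1, so σ^391 ≡ 103·460·132·315·82 ≡ 23 (mod 493)

23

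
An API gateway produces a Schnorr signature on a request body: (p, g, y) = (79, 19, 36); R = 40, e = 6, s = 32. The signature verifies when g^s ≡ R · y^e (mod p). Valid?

no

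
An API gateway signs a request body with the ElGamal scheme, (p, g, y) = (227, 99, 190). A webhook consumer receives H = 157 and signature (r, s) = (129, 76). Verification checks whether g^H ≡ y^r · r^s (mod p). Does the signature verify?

Left side g^H mod p:
99^157 mod 227 = 49
Right side y^r · r^s mod p:
190^129 mod 227 = 136
129^76 mod 227 = 209
136·209 = 28424 ≡ 49 (mod 227)
49 ≡ 49 (mod 227), so the signature is genuine.

verifies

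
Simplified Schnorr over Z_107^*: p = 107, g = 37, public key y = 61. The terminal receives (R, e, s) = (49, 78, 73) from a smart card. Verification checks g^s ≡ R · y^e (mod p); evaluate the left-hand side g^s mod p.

37^2 = 1369 ≡ 85
37^4 ≡ 85^2 = 7225 ≡ 56
37^8 ≡ 56^2 = 3136 ≡ 33
37^16 ≡ 33^2 = 1089 ≡ 19
37^32 ≡ 19^2 = 361 ≡ 40
37^64 ≡ 40^2 = 1600 ≡ 102
73 = 64 + 8 + 1, so 37^73 ≡ 102·33·37 ≡ 101 (mod 107)

101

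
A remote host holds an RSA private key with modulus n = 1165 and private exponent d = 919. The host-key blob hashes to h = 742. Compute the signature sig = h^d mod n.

323

h^2 ≡ 742^2 = 550564 ≡ 684
h^4 ≡ 684^2 = 467856 ≡ 691
h^8 ≡ 691^2 = 477481 ≡ 996
h^16 ≡ 996^2 = 992016 ≡ 601
h^32 ≡ 601^2 = 361201 ≡ 51
h^64 ≡ 51^2 = 2601 ≡ 271
h^128 ≡ 271^2 = 73441 ≡ 46
h^256 ≡ 46^2 = 2116 ≡ 951
h^512 ≡ 951^2 = 904401 ≡ 361
919 = 512 + 256 + 128 + 16 + 4 + 2 + 1, so h^919 ≡ 361·951·46·601·691·684·742 ≡ 323 (mod 1165)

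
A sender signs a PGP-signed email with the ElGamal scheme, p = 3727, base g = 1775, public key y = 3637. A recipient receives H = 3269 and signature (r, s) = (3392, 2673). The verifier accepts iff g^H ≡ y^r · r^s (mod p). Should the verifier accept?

Left side g^H mod p:
Squares mod 3727: 1775^1≡1775, 1775^2≡1310, 1775^4≡1680, 1775^8≡1061, 1775^16≡167, 1775^32≡1800, 1775^64≡1237, 1775^128≡2099, 1775^256≡487, 1775^512≡2368, 1775^1024≡2016, 1775^2048≡1826
3269 = 2048 + 1024 + 128 + 64 + 4 + 1, so 1775^3269 ≡ 1826·2016·2099·1237·1680·1775 ≡ 424 (mod 3727)
Right side y^r · r^s mod p:
Squares mod 3727: 3637^1≡3637, 3637^2≡646, 3637^4≡3619, 3637^8≡483, 3637^16≡2215, 3637^32≡1493, 3637^64≡303, 3637^128≡2361, 3637^256≡2456, 3637^512≡1650, 3637^1024≡1790, 3637^2048≡2607
3392 = 2048 + 1024 + 256 + 64, so 3637^3392 ≡ 2607·1790·2456·303 ≡ 884 (mod 3727)
Squares mod 3727: 3392^1≡3392, 3392^2≡415, 3392^4≡783, 3392^8≡1861, 3392^16≡938, 3392^32≡272, 3392^64≡3171, 3392^128≡3522, 3392^256≡1028, 3392^512≡2043, 3392^1024≡3336, 3392^2048≡74
2673 = 2048 + 512 + 64 + 32 + 16 + 1, so 3392^2673 ≡ 74·2043·3171·272·938·3392 ≡ 557 (mod 3727)
884·557 = 492388 ≡ 424 (mod 3727)
424 ≡ 424 (mod 3727), so the signature is genuine.

accept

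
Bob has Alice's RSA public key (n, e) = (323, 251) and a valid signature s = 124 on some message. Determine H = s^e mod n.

249

s^2 ≡ 124^2 = 15376 ≡ 195
s^4 ≡ 195^2 = 38025 ≡ 234
s^8 ≡ 234^2 = 54756 ≡ 169
s^16 ≡ 169^2 = 28561 ≡ 137
s^32 ≡ 137^2 = 18769 ≡ 35
s^64 ≡ 35^2 = 1225 ≡ 256
s^128 ≡ 256^2 = 65536 ≡ 290
251 = 128 + 64 + 32 + 16 + 8 + 2 + 1, so s^251 ≡ 290·256·35·137·169·195·124 ≡ 249 (mod 323)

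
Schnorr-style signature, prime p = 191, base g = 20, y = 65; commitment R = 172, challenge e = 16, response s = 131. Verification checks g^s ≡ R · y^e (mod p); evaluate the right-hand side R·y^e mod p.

65^2 = 4225 ≡ 23
65^4 ≡ 23^2 = 529 ≡ 147
65^8 ≡ 147^2 = 21609 ≡ 26
65^16 ≡ 26^2 = 676 ≡ 103
R · y^e ≡ 172·103 = 17716 ≡ 144 (mod 191)

144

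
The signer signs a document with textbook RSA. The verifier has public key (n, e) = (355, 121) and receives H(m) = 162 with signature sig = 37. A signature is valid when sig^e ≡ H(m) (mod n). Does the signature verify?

sig^121 mod 355 = 162
Since 162 equals the digest 162, verification succeeds.

verifies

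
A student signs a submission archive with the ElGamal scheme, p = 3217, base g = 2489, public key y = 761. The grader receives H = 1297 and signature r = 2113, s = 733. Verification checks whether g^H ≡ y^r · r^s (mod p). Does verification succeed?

fails

Left side g^H mod p:
Squares mod 3217: 2489^1≡2489, 2489^2≡2396, 2489^4≡1688, 2489^8≡2299, 2489^16≡3087, 2489^32≡815, 2489^64≡1523, 2489^128≡72, 2489^256≡1967, 2489^512≡2255, 2489^1024≡2165
1297 = 1024 + 256 + 16 + 1, so 2489^1297 ≡ 2165·1967·3087·2489 ≡ 2281 (mod 3217)
Right side y^r · r^s mod p:
Squares mod 3217: 761^1≡761, 761^2≡61, 761^4≡504, 761^8≡3090, 761^16≡44, 761^32≡1936, 761^64≡291, 761^128≡1039, 761^256≡1826, 761^512≡1464, 761^1024≡774, 761^2048≡714
2113 = 2048 + 64 + 1, so 761^2113 ≡ 714·291·761 ≡ 464 (mod 3217)
Squares mod 3217: 2113^1≡2113, 2113^2≡2790, 2113^4≡2177, 2113^8≡688, 2113^16≡445, 2113^32≡1788, 2113^64≡2463, 2113^128≡2324, 2113^256≡2850, 2113^512≡2792
733 = 512 + 128 + 64 + 16 + 8 + 4 + 1, so 2113^733 ≡ 2792·2324·2463·445·688·2177·2113 ≡ 240 (mod 3217)
464·240 = 111360 ≡ 1982 (mod 3217)
2281 ≠ 1982, so verification fails.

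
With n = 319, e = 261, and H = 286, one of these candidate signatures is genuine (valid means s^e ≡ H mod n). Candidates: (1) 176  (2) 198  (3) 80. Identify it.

2

Candidate 1: Squares mod 319: 176^1≡176, 176^2≡33, 176^4≡132, 176^8≡198, 176^16≡286, 176^32≡132, 176^64≡198, 176^128≡286, 176^256≡132; 261 = 256 + 4 + 1, so 176^261 ≡ 132·132·176 ≡ 77 (mod 319)
Candidate 2: Squares mod 319: 198^1≡198, 198^2≡286, 198^4≡132, 198^8≡198, 198^16≡286, 198^32≡132, 198^64≡198, 198^128≡286, 198^256≡132; 261 = 256 + 4 + 1, so 198^261 ≡ 132·132·198 ≡ 286 (mod 319)
  → matches H = 286
Candidate 3: Squares mod 319: 80^1≡80, 80^2≡20, 80^4≡81, 80^8≡181, 80^16≡223, 80^32≡284, 80^64≡268, 80^128≡49, 80^256≡168; 261 = 256 + 4 + 1, so 80^261 ≡ 168·81·80 ≡ 212 (mod 319)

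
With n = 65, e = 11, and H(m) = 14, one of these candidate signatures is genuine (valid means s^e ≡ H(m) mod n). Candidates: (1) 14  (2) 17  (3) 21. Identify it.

1

Candidate 1: 14^11 mod 65 = 14
  → matches H(m) = 14
Candidate 2: 17^11 mod 65 = 23
Candidate 3: 21^11 mod 65 = 31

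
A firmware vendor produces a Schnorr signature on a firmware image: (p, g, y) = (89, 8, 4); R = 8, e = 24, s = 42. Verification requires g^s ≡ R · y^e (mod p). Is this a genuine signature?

forged

g^s mod p:
8^2 = 64
8^4 ≡ 64^2 = 4096 ≡ 2
8^8 ≡ 2^2 = 4
8^16 ≡ 4^2 = 16
8^32 ≡ 16^2 = 256 ≡ 78
42 = 32 + 8 + 2, so 8^42 ≡ 78·4·64 ≡ 32 (mod 89)
R · y^e mod p:
4^2 = 16
4^4 ≡ 16^2 = 256 ≡ 78
4^8 ≡ 78^2 = 6084 ≡ 32
4^16 ≡ 32^2 = 1024 ≡ 45
24 = 16 + 8, so 4^24 ≡ 45·32 ≡ 16 (mod 89)
8·16 = 128 ≡ 39 (mod 89)
32 ≠ 39; the check fails.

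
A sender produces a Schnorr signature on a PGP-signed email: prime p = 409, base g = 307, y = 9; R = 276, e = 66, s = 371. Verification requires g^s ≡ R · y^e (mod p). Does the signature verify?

verifies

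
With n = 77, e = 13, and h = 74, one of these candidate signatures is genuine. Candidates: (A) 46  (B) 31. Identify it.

A

Candidate A: 46^2 = 2116 ≡ 37; 46^4 ≡ 37^2 = 1369 ≡ 60; 46^8 ≡ 60^2 = 3600 ≡ 58; 13 = 8 + 4 + 1, so 46^13 ≡ 58·60·46 ≡ 74 (mod 77)
  → matches h = 74
Candidate B: 31^2 = 961 ≡ 37; 31^4 ≡ 37^2 = 1369 ≡ 60; 31^8 ≡ 60^2 = 3600 ≡ 58; 13 = 8 + 4 + 1, so 31^13 ≡ 58·60·31 ≡ 3 (mod 77)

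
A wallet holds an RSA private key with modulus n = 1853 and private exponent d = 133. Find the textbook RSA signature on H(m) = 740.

1385

Squares mod 1853: (H(m))^1≡740, (H(m))^2≡965, (H(m))^4≡1019, (H(m))^8≡681, (H(m))^16≡511, (H(m))^32≡1701, (H(m))^64≡868, (H(m))^128≡1106
133 = 128 + 4 + 1, so (H(m))^133 ≡ 1106·1019·740 ≡ 1385 (mod 1853)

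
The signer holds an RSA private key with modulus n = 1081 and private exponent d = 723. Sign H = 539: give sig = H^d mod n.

44

Squares mod 1081: H^1≡539, H^2≡813, H^4≡478, H^8≡393, H^16≡947, H^32≡660, H^64≡1038, H^128≡768, H^256≡679, H^512≡535
723 = 512 + 128 + 64 + 16 + 2 + 1, so H^723 ≡ 535·768·1038·947·813·539 ≡ 44 (mod 1081)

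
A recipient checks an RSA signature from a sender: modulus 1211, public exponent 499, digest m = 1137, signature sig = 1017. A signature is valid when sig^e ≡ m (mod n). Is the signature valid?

Squares mod 1211: sig^1≡1017, sig^2≡95, sig^4≡548, sig^8≡1187, sig^16≡576, sig^32≡1173, sig^64≡233, sig^128≡1005, sig^256≡51
499 = 256 + 128 + 64 + 32 + 16 + 2 + 1, so sig^499 ≡ 51·1005·233·1173·576·95·1017 ≡ 828 (mod 1211)
828 ≠ 1137, so verification fails.

invalid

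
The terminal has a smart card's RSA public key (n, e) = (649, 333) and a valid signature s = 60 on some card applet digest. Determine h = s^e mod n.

532

Squares mod 649: s^1≡60, s^2≡355, s^4≡119, s^8≡532, s^16≡60, s^32≡355, s^64≡119, s^128≡532, s^256≡60
333 = 256 + 64 + 8 + 4 + 1, so s^333 ≡ 60·119·532·119·60 ≡ 532 (mod 649)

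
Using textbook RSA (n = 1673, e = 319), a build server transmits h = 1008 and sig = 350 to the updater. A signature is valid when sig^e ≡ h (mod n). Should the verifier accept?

accept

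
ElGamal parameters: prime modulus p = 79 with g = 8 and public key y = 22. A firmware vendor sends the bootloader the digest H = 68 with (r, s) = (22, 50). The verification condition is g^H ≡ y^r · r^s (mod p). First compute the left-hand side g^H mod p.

38

8^68 mod 79 = 38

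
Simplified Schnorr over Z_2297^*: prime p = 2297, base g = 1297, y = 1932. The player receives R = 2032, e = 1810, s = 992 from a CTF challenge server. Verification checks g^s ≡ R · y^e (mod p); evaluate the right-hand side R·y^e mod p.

265

Squares mod 2297: 1932^1≡1932, 1932^2≡2296, 1932^4≡1, 1932^8≡1, 1932^16≡1, 1932^32≡1, 1932^64≡1, 1932^128≡1, 1932^256≡1, 1932^512≡1, 1932^1024≡1
1810 = 1024 + 512 + 256 + 16 + 2, so 1932^1810 ≡ 1·1·1·1·2296 ≡ 2296 (mod 2297)
R · y^e ≡ 2032·2296 = 4665472 ≡ 265 (mod 2297)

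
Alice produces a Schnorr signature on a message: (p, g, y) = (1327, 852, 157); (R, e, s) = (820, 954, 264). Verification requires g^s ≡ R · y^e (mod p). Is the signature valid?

valid

g^s mod p:
852^264 mod 1327 = 1044
R · y^e mod p:
157^954 mod 1327 = 791
820·791 = 648620 ≡ 1044 (mod 1327)
1044 ≡ 1044 (mod 1327); signature holds.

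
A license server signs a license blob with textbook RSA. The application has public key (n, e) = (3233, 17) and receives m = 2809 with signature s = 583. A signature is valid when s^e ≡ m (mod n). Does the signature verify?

s^17 mod 3233 = 424
424 ≠ 2809, so verification fails.

does not verify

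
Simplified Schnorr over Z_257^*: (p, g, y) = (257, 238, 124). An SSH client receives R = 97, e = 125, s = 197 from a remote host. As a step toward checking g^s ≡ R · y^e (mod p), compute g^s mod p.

251

238^2 = 56644 ≡ 104
238^4 ≡ 104^2 = 10816 ≡ 22
238^8 ≡ 22^2 = 484 ≡ 227
238^16 ≡ 227^2 = 51529 ≡ 129
238^32 ≡ 129^2 = 16641 ≡ 193
238^64 ≡ 193^2 = 37249 ≡ 241
238^128 ≡ 241^2 = 58081 ≡ 256
197 = 128 + 64 + 4 + 1, so 238^197 ≡ 256·241·22·238 ≡ 251 (mod 257)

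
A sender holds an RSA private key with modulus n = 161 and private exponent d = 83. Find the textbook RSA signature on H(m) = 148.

155

Squares mod 161: (H(m))^1≡148, (H(m))^2≡8, (H(m))^4≡64, (H(m))^8≡71, (H(m))^16≡50, (H(m))^32≡85, (H(m))^64≡141
83 = 64 + 16 + 2 + 1, so (H(m))^83 ≡ 141·50·8·148 ≡ 155 (mod 161)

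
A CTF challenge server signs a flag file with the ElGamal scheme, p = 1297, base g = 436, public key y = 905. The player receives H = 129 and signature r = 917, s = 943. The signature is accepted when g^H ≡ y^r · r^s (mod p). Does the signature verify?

Left side g^H mod p:
436^129 mod 1297 = 1057
Right side y^r · r^s mod p:
905^917 mod 1297 = 1132
917^943 mod 1297 = 591
1132·591 = 669012 ≡ 1057 (mod 1297)
1057 ≡ 1057 (mod 1297), so the signature is genuine.

verifies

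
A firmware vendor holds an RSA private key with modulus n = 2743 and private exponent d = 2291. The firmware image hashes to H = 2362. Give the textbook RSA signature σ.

H^2 ≡ 2362^2 = 5579044 ≡ 2525
H^4 ≡ 2525^2 = 6375625 ≡ 893
H^8 ≡ 893^2 = 797449 ≡ 1979
H^16 ≡ 1979^2 = 3916441 ≡ 2180
H^32 ≡ 2180^2 = 4752400 ≡ 1524
H^64 ≡ 1524^2 = 2322576 ≡ 1998
H^128 ≡ 1998^2 = 3992004 ≡ 939
H^256 ≡ 939^2 = 881721 ≡ 1218
H^512 ≡ 1218^2 = 1483524 ≡ 2304
H^1024 ≡ 2304^2 = 5308416 ≡ 711
H^2048 ≡ 711^2 = 505521 ≡ 809
2291 = 2048 + 128 + 64 + 32 + 16 + 2 + 1, so H^2291 ≡ 809·939·1998·1524·2180·2525·2362 ≡ 497 (mod 2743)

497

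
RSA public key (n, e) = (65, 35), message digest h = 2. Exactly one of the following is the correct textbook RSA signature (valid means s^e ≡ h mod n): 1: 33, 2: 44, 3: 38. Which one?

Candidate 1: Squares mod 65: 33^1≡33, 33^2≡49, 33^4≡61, 33^8≡16, 33^16≡61, 33^32≡16; 35 = 32 + 2 + 1, so 33^35 ≡ 16·49·33 ≡ 2 (mod 65)
  → matches h = 2
Candidate 2: Squares mod 65: 44^1≡44, 44^2≡51, 44^4≡1, 44^8≡1, 44^16≡1, 44^32≡1; 35 = 32 + 2 + 1, so 44^35 ≡ 1·51·44 ≡ 34 (mod 65)
Candidate 3: Squares mod 65: 38^1≡38, 38^2≡14, 38^4≡1, 38^8≡1, 38^16≡1, 38^32≡1; 35 = 32 + 2 + 1, so 38^35 ≡ 1·14·38 ≡ 12 (mod 65)

1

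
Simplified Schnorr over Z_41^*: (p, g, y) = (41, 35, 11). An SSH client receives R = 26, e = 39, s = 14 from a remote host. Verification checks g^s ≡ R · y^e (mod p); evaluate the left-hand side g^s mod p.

21

35^2 = 1225 ≡ 36
35^4 ≡ 36^2 = 1296 ≡ 25
35^8 ≡ 25^2 = 625 ≡ 10
14 = 8 + 4 + 2, so 35^14 ≡ 10·25·36 ≡ 21 (mod 41)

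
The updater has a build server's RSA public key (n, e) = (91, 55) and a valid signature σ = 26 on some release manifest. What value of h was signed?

26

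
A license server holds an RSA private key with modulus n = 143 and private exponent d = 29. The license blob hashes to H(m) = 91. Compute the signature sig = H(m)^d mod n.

26

(H(m))^2 ≡ 91^2 = 8281 ≡ 130
(H(m))^4 ≡ 130^2 = 16900 ≡ 26
(H(m))^8 ≡ 26^2 = 676 ≡ 104
(H(m))^16 ≡ 104^2 = 10816 ≡ 91
29 = 16 + 8 + 4 + 1, so (H(m))^29 ≡ 91·104·26·91 ≡ 26 (mod 143)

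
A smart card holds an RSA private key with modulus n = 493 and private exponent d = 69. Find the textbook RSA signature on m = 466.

130

m^69 mod 493 = 130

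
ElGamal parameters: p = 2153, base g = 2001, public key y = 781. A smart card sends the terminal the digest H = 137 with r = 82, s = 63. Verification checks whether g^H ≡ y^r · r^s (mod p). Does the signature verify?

verifies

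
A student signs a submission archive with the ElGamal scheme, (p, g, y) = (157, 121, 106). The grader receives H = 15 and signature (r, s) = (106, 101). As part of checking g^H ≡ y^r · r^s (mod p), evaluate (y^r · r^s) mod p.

106^106 mod 157 = 126
106^101 mod 157 = 113
y^r · r^s ≡ 126·113 = 14238 ≡ 108 (mod 157)

108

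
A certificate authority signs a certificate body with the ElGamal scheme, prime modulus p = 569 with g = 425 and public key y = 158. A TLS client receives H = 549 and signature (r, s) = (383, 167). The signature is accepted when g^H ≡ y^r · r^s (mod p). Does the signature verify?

verifies

Left side g^H mod p:
425^2 = 180625 ≡ 252
425^4 ≡ 252^2 = 63504 ≡ 345
425^8 ≡ 345^2 = 119025 ≡ 104
425^16 ≡ 104^2 = 10816 ≡ 5
425^32 ≡ 5^2 = 25
425^64 ≡ 25^2 = 625 ≡ 56
425^128 ≡ 56^2 = 3136 ≡ 291
425^256 ≡ 291^2 = 84681 ≡ 469
425^512 ≡ 469^2 = 219961 ≡ 327
549 = 512 + 32 + 4 + 1, so 425^549 ≡ 327·25·345·425 ≡ 561 (mod 569)
Right side y^r · r^s mod p:
158^2 = 24964 ≡ 497
158^4 ≡ 497^2 = 247009 ≡ 63
158^8 ≡ 63^2 = 3969 ≡ 555
158^16 ≡ 555^2 = 308025 ≡ 196
158^32 ≡ 196^2 = 38416 ≡ 293
158^64 ≡ 293^2 = 85849 ≡ 499
158^128 ≡ 499^2 = 249001 ≡ 348
158^256 ≡ 348^2 = 121104 ≡ 476
383 = 256 + 64 + 32 + 16 + 8 + 4 + 2 + 1, so 158^383 ≡ 476·499·293·196·555·63·497·158 ≡ 465 (mod 569)
383^2 = 146689 ≡ 456
383^4 ≡ 456^2 = 207936 ≡ 251
383^8 ≡ 251^2 = 63001 ≡ 411
383^16 ≡ 411^2 = 168921 ≡ 497
383^32 ≡ 497^2 = 247009 ≡ 63
383^64 ≡ 63^2 = 3969 ≡ 555
383^128 ≡ 555^2 = 308025 ≡ 196
167 = 128 + 32 + 4 + 2 + 1, so 383^167 ≡ 196·63·251·456·383 ≡ 394 (mod 569)
465·394 = 183210 ≡ 561 (mod 569)
561 ≡ 561 (mod 569), so the signature is genuine.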